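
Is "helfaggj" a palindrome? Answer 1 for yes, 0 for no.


Input: helfaggj
Reversed: jggafleh
  Compare pos 0 ('h') with pos 7 ('j'): MISMATCH
  Compare pos 1 ('e') with pos 6 ('g'): MISMATCH
  Compare pos 2 ('l') with pos 5 ('g'): MISMATCH
  Compare pos 3 ('f') with pos 4 ('a'): MISMATCH
Result: not a palindrome

0


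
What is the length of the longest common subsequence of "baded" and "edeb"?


LCS of "baded" and "edeb"
DP table:
           e    d    e    b
      0    0    0    0    0
  b   0    0    0    0    1
  a   0    0    0    0    1
  d   0    0    1    1    1
  e   0    1    1    2    2
  d   0    1    2    2    2
LCS length = dp[5][4] = 2

2


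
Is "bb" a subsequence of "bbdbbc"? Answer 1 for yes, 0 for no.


Check if "bb" is a subsequence of "bbdbbc"
Greedy scan:
  Position 0 ('b'): matches sub[0] = 'b'
  Position 1 ('b'): matches sub[1] = 'b'
  Position 2 ('d'): no match needed
  Position 3 ('b'): no match needed
  Position 4 ('b'): no match needed
  Position 5 ('c'): no match needed
All 2 characters matched => is a subsequence

1


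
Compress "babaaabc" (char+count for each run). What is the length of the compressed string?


Input: babaaabc
Runs:
  'b' x 1 => "b1"
  'a' x 1 => "a1"
  'b' x 1 => "b1"
  'a' x 3 => "a3"
  'b' x 1 => "b1"
  'c' x 1 => "c1"
Compressed: "b1a1b1a3b1c1"
Compressed length: 12

12


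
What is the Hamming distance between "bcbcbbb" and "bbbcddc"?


Comparing "bcbcbbb" and "bbbcddc" position by position:
  Position 0: 'b' vs 'b' => same
  Position 1: 'c' vs 'b' => differ
  Position 2: 'b' vs 'b' => same
  Position 3: 'c' vs 'c' => same
  Position 4: 'b' vs 'd' => differ
  Position 5: 'b' vs 'd' => differ
  Position 6: 'b' vs 'c' => differ
Total differences (Hamming distance): 4

4


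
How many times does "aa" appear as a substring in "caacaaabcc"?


Searching for "aa" in "caacaaabcc"
Scanning each position:
  Position 0: "ca" => no
  Position 1: "aa" => MATCH
  Position 2: "ac" => no
  Position 3: "ca" => no
  Position 4: "aa" => MATCH
  Position 5: "aa" => MATCH
  Position 6: "ab" => no
  Position 7: "bc" => no
  Position 8: "cc" => no
Total occurrences: 3

3


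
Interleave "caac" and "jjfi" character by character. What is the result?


Interleaving "caac" and "jjfi":
  Position 0: 'c' from first, 'j' from second => "cj"
  Position 1: 'a' from first, 'j' from second => "aj"
  Position 2: 'a' from first, 'f' from second => "af"
  Position 3: 'c' from first, 'i' from second => "ci"
Result: cjajafci

cjajafci


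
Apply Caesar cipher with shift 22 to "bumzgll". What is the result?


Caesar cipher: shift "bumzgll" by 22
  'b' (pos 1) + 22 = pos 23 = 'x'
  'u' (pos 20) + 22 = pos 16 = 'q'
  'm' (pos 12) + 22 = pos 8 = 'i'
  'z' (pos 25) + 22 = pos 21 = 'v'
  'g' (pos 6) + 22 = pos 2 = 'c'
  'l' (pos 11) + 22 = pos 7 = 'h'
  'l' (pos 11) + 22 = pos 7 = 'h'
Result: xqivchh

xqivchh


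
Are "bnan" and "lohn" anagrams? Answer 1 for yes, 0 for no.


Strings: "bnan", "lohn"
Sorted first:  abnn
Sorted second: hlno
Differ at position 0: 'a' vs 'h' => not anagrams

0


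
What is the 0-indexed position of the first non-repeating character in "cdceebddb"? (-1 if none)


Input: cdceebddb
Character frequencies:
  'b': 2
  'c': 2
  'd': 3
  'e': 2
Scanning left to right for freq == 1:
  Position 0 ('c'): freq=2, skip
  Position 1 ('d'): freq=3, skip
  Position 2 ('c'): freq=2, skip
  Position 3 ('e'): freq=2, skip
  Position 4 ('e'): freq=2, skip
  Position 5 ('b'): freq=2, skip
  Position 6 ('d'): freq=3, skip
  Position 7 ('d'): freq=3, skip
  Position 8 ('b'): freq=2, skip
  No unique character found => answer = -1

-1


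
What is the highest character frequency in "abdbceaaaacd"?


Input: abdbceaaaacd
Character counts:
  'a': 5
  'b': 2
  'c': 2
  'd': 2
  'e': 1
Maximum frequency: 5

5


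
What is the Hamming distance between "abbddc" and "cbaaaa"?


Comparing "abbddc" and "cbaaaa" position by position:
  Position 0: 'a' vs 'c' => differ
  Position 1: 'b' vs 'b' => same
  Position 2: 'b' vs 'a' => differ
  Position 3: 'd' vs 'a' => differ
  Position 4: 'd' vs 'a' => differ
  Position 5: 'c' vs 'a' => differ
Total differences (Hamming distance): 5

5


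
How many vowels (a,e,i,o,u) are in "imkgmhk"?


Input: imkgmhk
Checking each character:
  'i' at position 0: vowel (running total: 1)
  'm' at position 1: consonant
  'k' at position 2: consonant
  'g' at position 3: consonant
  'm' at position 4: consonant
  'h' at position 5: consonant
  'k' at position 6: consonant
Total vowels: 1

1


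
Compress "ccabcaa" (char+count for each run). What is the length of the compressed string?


Input: ccabcaa
Runs:
  'c' x 2 => "c2"
  'a' x 1 => "a1"
  'b' x 1 => "b1"
  'c' x 1 => "c1"
  'a' x 2 => "a2"
Compressed: "c2a1b1c1a2"
Compressed length: 10

10


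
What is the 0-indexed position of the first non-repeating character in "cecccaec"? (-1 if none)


Input: cecccaec
Character frequencies:
  'a': 1
  'c': 5
  'e': 2
Scanning left to right for freq == 1:
  Position 0 ('c'): freq=5, skip
  Position 1 ('e'): freq=2, skip
  Position 2 ('c'): freq=5, skip
  Position 3 ('c'): freq=5, skip
  Position 4 ('c'): freq=5, skip
  Position 5 ('a'): unique! => answer = 5

5


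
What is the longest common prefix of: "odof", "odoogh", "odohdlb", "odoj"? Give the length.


Words: odof, odoogh, odohdlb, odoj
  Position 0: all 'o' => match
  Position 1: all 'd' => match
  Position 2: all 'o' => match
  Position 3: ('f', 'o', 'h', 'j') => mismatch, stop
LCP = "odo" (length 3)

3


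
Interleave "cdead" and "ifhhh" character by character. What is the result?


Interleaving "cdead" and "ifhhh":
  Position 0: 'c' from first, 'i' from second => "ci"
  Position 1: 'd' from first, 'f' from second => "df"
  Position 2: 'e' from first, 'h' from second => "eh"
  Position 3: 'a' from first, 'h' from second => "ah"
  Position 4: 'd' from first, 'h' from second => "dh"
Result: cidfehahdh

cidfehahdh


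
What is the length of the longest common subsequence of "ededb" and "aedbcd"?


LCS of "ededb" and "aedbcd"
DP table:
           a    e    d    b    c    d
      0    0    0    0    0    0    0
  e   0    0    1    1    1    1    1
  d   0    0    1    2    2    2    2
  e   0    0    1    2    2    2    2
  d   0    0    1    2    2    2    3
  b   0    0    1    2    3    3    3
LCS length = dp[5][6] = 3

3


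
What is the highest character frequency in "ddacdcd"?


Input: ddacdcd
Character counts:
  'a': 1
  'c': 2
  'd': 4
Maximum frequency: 4

4


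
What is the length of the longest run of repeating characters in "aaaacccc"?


Input: "aaaacccc"
Scanning for longest run:
  Position 1 ('a'): continues run of 'a', length=2
  Position 2 ('a'): continues run of 'a', length=3
  Position 3 ('a'): continues run of 'a', length=4
  Position 4 ('c'): new char, reset run to 1
  Position 5 ('c'): continues run of 'c', length=2
  Position 6 ('c'): continues run of 'c', length=3
  Position 7 ('c'): continues run of 'c', length=4
Longest run: 'a' with length 4

4


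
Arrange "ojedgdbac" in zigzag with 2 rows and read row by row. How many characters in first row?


Zigzag "ojedgdbac" into 2 rows:
Placing characters:
  'o' => row 0
  'j' => row 1
  'e' => row 0
  'd' => row 1
  'g' => row 0
  'd' => row 1
  'b' => row 0
  'a' => row 1
  'c' => row 0
Rows:
  Row 0: "oegbc"
  Row 1: "jdda"
First row length: 5

5


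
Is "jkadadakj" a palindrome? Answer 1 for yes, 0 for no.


Input: jkadadakj
Reversed: jkadadakj
  Compare pos 0 ('j') with pos 8 ('j'): match
  Compare pos 1 ('k') with pos 7 ('k'): match
  Compare pos 2 ('a') with pos 6 ('a'): match
  Compare pos 3 ('d') with pos 5 ('d'): match
Result: palindrome

1


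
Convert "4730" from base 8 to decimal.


Input: "4730" in base 8
Positional expansion:
  Digit '4' (value 4) x 8^3 = 2048
  Digit '7' (value 7) x 8^2 = 448
  Digit '3' (value 3) x 8^1 = 24
  Digit '0' (value 0) x 8^0 = 0
Sum = 2520

2520


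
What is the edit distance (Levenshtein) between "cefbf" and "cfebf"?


Computing edit distance: "cefbf" -> "cfebf"
DP table:
           c    f    e    b    f
      0    1    2    3    4    5
  c   1    0    1    2    3    4
  e   2    1    1    1    2    3
  f   3    2    1    2    2    2
  b   4    3    2    2    2    3
  f   5    4    3    3    3    2
Edit distance = dp[5][5] = 2

2


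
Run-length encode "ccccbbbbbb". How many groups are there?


Input: ccccbbbbbb
Scanning for consecutive runs:
  Group 1: 'c' x 4 (positions 0-3)
  Group 2: 'b' x 6 (positions 4-9)
Total groups: 2

2


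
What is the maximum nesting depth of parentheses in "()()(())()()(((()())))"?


Input: "()()(())()()(((()())))"
Tracking depth:
  Position 0 '(': depth becomes 1
  Position 1 ')': depth becomes 0
  Position 2 '(': depth becomes 1
  Position 3 ')': depth becomes 0
  Position 4 '(': depth becomes 1
  Position 5 '(': depth becomes 2
  Position 6 ')': depth becomes 1
  Position 7 ')': depth becomes 0
  Position 8 '(': depth becomes 1
  Position 9 ')': depth becomes 0
  Position 10 '(': depth becomes 1
  Position 11 ')': depth becomes 0
  Position 12 '(': depth becomes 1
  Position 13 '(': depth becomes 2
  Position 14 '(': depth becomes 3
  Position 15 '(': depth becomes 4
  Position 16 ')': depth becomes 3
  Position 17 '(': depth becomes 4
  Position 18 ')': depth becomes 3
  Position 19 ')': depth becomes 2
  Position 20 ')': depth becomes 1
  Position 21 ')': depth becomes 0
Maximum depth reached: 4

4


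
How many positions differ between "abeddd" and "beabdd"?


Comparing "abeddd" and "beabdd" position by position:
  Position 0: 'a' vs 'b' => DIFFER
  Position 1: 'b' vs 'e' => DIFFER
  Position 2: 'e' vs 'a' => DIFFER
  Position 3: 'd' vs 'b' => DIFFER
  Position 4: 'd' vs 'd' => same
  Position 5: 'd' vs 'd' => same
Positions that differ: 4

4


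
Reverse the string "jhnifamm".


Input: jhnifamm
Reading characters right to left:
  Position 7: 'm'
  Position 6: 'm'
  Position 5: 'a'
  Position 4: 'f'
  Position 3: 'i'
  Position 2: 'n'
  Position 1: 'h'
  Position 0: 'j'
Reversed: mmafinhj

mmafinhj


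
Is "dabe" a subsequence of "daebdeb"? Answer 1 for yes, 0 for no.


Check if "dabe" is a subsequence of "daebdeb"
Greedy scan:
  Position 0 ('d'): matches sub[0] = 'd'
  Position 1 ('a'): matches sub[1] = 'a'
  Position 2 ('e'): no match needed
  Position 3 ('b'): matches sub[2] = 'b'
  Position 4 ('d'): no match needed
  Position 5 ('e'): matches sub[3] = 'e'
  Position 6 ('b'): no match needed
All 4 characters matched => is a subsequence

1


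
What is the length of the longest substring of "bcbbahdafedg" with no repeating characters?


Input: "bcbbahdafedg"
Sliding window (track last position of each char):
  Position 0 ('b'): window [0,0] length 1 -- new best
  Position 1 ('c'): window [0,1] length 2 -- new best
  Position 2 ('b'): repeat (last at 0), move window start to 1
  Position 2 ('b'): window [1,2] length 2
  Position 3 ('b'): repeat (last at 2), move window start to 3
  Position 3 ('b'): window [3,3] length 1
  Position 4 ('a'): window [3,4] length 2
  Position 5 ('h'): window [3,5] length 3 -- new best
  Position 6 ('d'): window [3,6] length 4 -- new best
  Position 7 ('a'): repeat (last at 4), move window start to 5
  Position 7 ('a'): window [5,7] length 3
  Position 8 ('f'): window [5,8] length 4
  Position 9 ('e'): window [5,9] length 5 -- new best
  Position 10 ('d'): repeat (last at 6), move window start to 7
  Position 10 ('d'): window [7,10] length 4
  Position 11 ('g'): window [7,11] length 5
Longest substring with no repeats: "hdafe" with length 5

5


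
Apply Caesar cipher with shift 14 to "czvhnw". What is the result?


Caesar cipher: shift "czvhnw" by 14
  'c' (pos 2) + 14 = pos 16 = 'q'
  'z' (pos 25) + 14 = pos 13 = 'n'
  'v' (pos 21) + 14 = pos 9 = 'j'
  'h' (pos 7) + 14 = pos 21 = 'v'
  'n' (pos 13) + 14 = pos 1 = 'b'
  'w' (pos 22) + 14 = pos 10 = 'k'
Result: qnjvbk

qnjvbk


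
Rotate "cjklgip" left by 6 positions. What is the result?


Input: "cjklgip", rotate left by 6
First 6 characters: "cjklgi"
Remaining characters: "p"
Concatenate remaining + first: "p" + "cjklgi" = "pcjklgi"

pcjklgi


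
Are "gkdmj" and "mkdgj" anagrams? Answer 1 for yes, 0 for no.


Strings: "gkdmj", "mkdgj"
Sorted first:  dgjkm
Sorted second: dgjkm
Sorted forms match => anagrams

1


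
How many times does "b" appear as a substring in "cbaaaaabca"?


Searching for "b" in "cbaaaaabca"
Scanning each position:
  Position 0: "c" => no
  Position 1: "b" => MATCH
  Position 2: "a" => no
  Position 3: "a" => no
  Position 4: "a" => no
  Position 5: "a" => no
  Position 6: "a" => no
  Position 7: "b" => MATCH
  Position 8: "c" => no
  Position 9: "a" => no
Total occurrences: 2

2


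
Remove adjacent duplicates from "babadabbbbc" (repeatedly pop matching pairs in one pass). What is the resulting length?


Input: babadabbbbc
Stack-based adjacent duplicate removal:
  Read 'b': push. Stack: b
  Read 'a': push. Stack: ba
  Read 'b': push. Stack: bab
  Read 'a': push. Stack: baba
  Read 'd': push. Stack: babad
  Read 'a': push. Stack: babada
  Read 'b': push. Stack: babadab
  Read 'b': matches stack top 'b' => pop. Stack: babada
  Read 'b': push. Stack: babadab
  Read 'b': matches stack top 'b' => pop. Stack: babada
  Read 'c': push. Stack: babadac
Final stack: "babadac" (length 7)

7


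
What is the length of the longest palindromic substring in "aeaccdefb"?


Input: "aeaccdefb"
Checking substrings for palindromes:
  [0:3] "aea" (len 3) => palindrome
  [3:5] "cc" (len 2) => palindrome
Longest palindromic substring: "aea" with length 3

3


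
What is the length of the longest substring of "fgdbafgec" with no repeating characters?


Input: "fgdbafgec"
Sliding window (track last position of each char):
  Position 0 ('f'): window [0,0] length 1 -- new best
  Position 1 ('g'): window [0,1] length 2 -- new best
  Position 2 ('d'): window [0,2] length 3 -- new best
  Position 3 ('b'): window [0,3] length 4 -- new best
  Position 4 ('a'): window [0,4] length 5 -- new best
  Position 5 ('f'): repeat (last at 0), move window start to 1
  Position 5 ('f'): window [1,5] length 5
  Position 6 ('g'): repeat (last at 1), move window start to 2
  Position 6 ('g'): window [2,6] length 5
  Position 7 ('e'): window [2,7] length 6 -- new best
  Position 8 ('c'): window [2,8] length 7 -- new best
Longest substring with no repeats: "dbafgec" with length 7

7


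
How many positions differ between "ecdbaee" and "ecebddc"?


Comparing "ecdbaee" and "ecebddc" position by position:
  Position 0: 'e' vs 'e' => same
  Position 1: 'c' vs 'c' => same
  Position 2: 'd' vs 'e' => DIFFER
  Position 3: 'b' vs 'b' => same
  Position 4: 'a' vs 'd' => DIFFER
  Position 5: 'e' vs 'd' => DIFFER
  Position 6: 'e' vs 'c' => DIFFER
Positions that differ: 4

4


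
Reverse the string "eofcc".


Input: eofcc
Reading characters right to left:
  Position 4: 'c'
  Position 3: 'c'
  Position 2: 'f'
  Position 1: 'o'
  Position 0: 'e'
Reversed: ccfoe

ccfoe


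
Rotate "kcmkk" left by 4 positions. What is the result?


Input: "kcmkk", rotate left by 4
First 4 characters: "kcmk"
Remaining characters: "k"
Concatenate remaining + first: "k" + "kcmk" = "kkcmk"

kkcmk


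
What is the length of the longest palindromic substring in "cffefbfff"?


Input: "cffefbfff"
Checking substrings for palindromes:
  [2:5] "fef" (len 3) => palindrome
  [4:7] "fbf" (len 3) => palindrome
  [6:9] "fff" (len 3) => palindrome
  [1:3] "ff" (len 2) => palindrome
  [6:8] "ff" (len 2) => palindrome
  [7:9] "ff" (len 2) => palindrome
Longest palindromic substring: "fef" with length 3

3


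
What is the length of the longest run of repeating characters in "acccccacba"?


Input: "acccccacba"
Scanning for longest run:
  Position 1 ('c'): new char, reset run to 1
  Position 2 ('c'): continues run of 'c', length=2
  Position 3 ('c'): continues run of 'c', length=3
  Position 4 ('c'): continues run of 'c', length=4
  Position 5 ('c'): continues run of 'c', length=5
  Position 6 ('a'): new char, reset run to 1
  Position 7 ('c'): new char, reset run to 1
  Position 8 ('b'): new char, reset run to 1
  Position 9 ('a'): new char, reset run to 1
Longest run: 'c' with length 5

5


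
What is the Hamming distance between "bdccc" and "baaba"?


Comparing "bdccc" and "baaba" position by position:
  Position 0: 'b' vs 'b' => same
  Position 1: 'd' vs 'a' => differ
  Position 2: 'c' vs 'a' => differ
  Position 3: 'c' vs 'b' => differ
  Position 4: 'c' vs 'a' => differ
Total differences (Hamming distance): 4

4


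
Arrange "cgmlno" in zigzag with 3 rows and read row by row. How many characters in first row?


Zigzag "cgmlno" into 3 rows:
Placing characters:
  'c' => row 0
  'g' => row 1
  'm' => row 2
  'l' => row 1
  'n' => row 0
  'o' => row 1
Rows:
  Row 0: "cn"
  Row 1: "glo"
  Row 2: "m"
First row length: 2

2


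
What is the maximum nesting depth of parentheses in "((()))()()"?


Input: "((()))()()"
Tracking depth:
  Position 0 '(': depth becomes 1
  Position 1 '(': depth becomes 2
  Position 2 '(': depth becomes 3
  Position 3 ')': depth becomes 2
  Position 4 ')': depth becomes 1
  Position 5 ')': depth becomes 0
  Position 6 '(': depth becomes 1
  Position 7 ')': depth becomes 0
  Position 8 '(': depth becomes 1
  Position 9 ')': depth becomes 0
Maximum depth reached: 3

3


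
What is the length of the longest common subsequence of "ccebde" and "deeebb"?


LCS of "ccebde" and "deeebb"
DP table:
           d    e    e    e    b    b
      0    0    0    0    0    0    0
  c   0    0    0    0    0    0    0
  c   0    0    0    0    0    0    0
  e   0    0    1    1    1    1    1
  b   0    0    1    1    1    2    2
  d   0    1    1    1    1    2    2
  e   0    1    2    2    2    2    2
LCS length = dp[6][6] = 2

2


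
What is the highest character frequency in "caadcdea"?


Input: caadcdea
Character counts:
  'a': 3
  'c': 2
  'd': 2
  'e': 1
Maximum frequency: 3

3


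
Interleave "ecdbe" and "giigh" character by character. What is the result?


Interleaving "ecdbe" and "giigh":
  Position 0: 'e' from first, 'g' from second => "eg"
  Position 1: 'c' from first, 'i' from second => "ci"
  Position 2: 'd' from first, 'i' from second => "di"
  Position 3: 'b' from first, 'g' from second => "bg"
  Position 4: 'e' from first, 'h' from second => "eh"
Result: egcidibgeh

egcidibgeh


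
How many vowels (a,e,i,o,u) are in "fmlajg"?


Input: fmlajg
Checking each character:
  'f' at position 0: consonant
  'm' at position 1: consonant
  'l' at position 2: consonant
  'a' at position 3: vowel (running total: 1)
  'j' at position 4: consonant
  'g' at position 5: consonant
Total vowels: 1

1


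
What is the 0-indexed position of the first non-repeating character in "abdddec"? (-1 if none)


Input: abdddec
Character frequencies:
  'a': 1
  'b': 1
  'c': 1
  'd': 3
  'e': 1
Scanning left to right for freq == 1:
  Position 0 ('a'): unique! => answer = 0

0


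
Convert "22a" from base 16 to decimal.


Input: "22a" in base 16
Positional expansion:
  Digit '2' (value 2) x 16^2 = 512
  Digit '2' (value 2) x 16^1 = 32
  Digit 'a' (value 10) x 16^0 = 10
Sum = 554

554


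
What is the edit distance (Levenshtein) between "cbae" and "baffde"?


Computing edit distance: "cbae" -> "baffde"
DP table:
           b    a    f    f    d    e
      0    1    2    3    4    5    6
  c   1    1    2    3    4    5    6
  b   2    1    2    3    4    5    6
  a   3    2    1    2    3    4    5
  e   4    3    2    2    3    4    4
Edit distance = dp[4][6] = 4

4


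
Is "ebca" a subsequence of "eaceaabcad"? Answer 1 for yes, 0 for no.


Check if "ebca" is a subsequence of "eaceaabcad"
Greedy scan:
  Position 0 ('e'): matches sub[0] = 'e'
  Position 1 ('a'): no match needed
  Position 2 ('c'): no match needed
  Position 3 ('e'): no match needed
  Position 4 ('a'): no match needed
  Position 5 ('a'): no match needed
  Position 6 ('b'): matches sub[1] = 'b'
  Position 7 ('c'): matches sub[2] = 'c'
  Position 8 ('a'): matches sub[3] = 'a'
  Position 9 ('d'): no match needed
All 4 characters matched => is a subsequence

1


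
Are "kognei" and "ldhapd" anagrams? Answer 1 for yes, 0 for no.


Strings: "kognei", "ldhapd"
Sorted first:  egikno
Sorted second: addhlp
Differ at position 0: 'e' vs 'a' => not anagrams

0


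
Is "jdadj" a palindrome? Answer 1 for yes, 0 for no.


Input: jdadj
Reversed: jdadj
  Compare pos 0 ('j') with pos 4 ('j'): match
  Compare pos 1 ('d') with pos 3 ('d'): match
Result: palindrome

1


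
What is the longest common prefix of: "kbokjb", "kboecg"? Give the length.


Words: kbokjb, kboecg
  Position 0: all 'k' => match
  Position 1: all 'b' => match
  Position 2: all 'o' => match
  Position 3: ('k', 'e') => mismatch, stop
LCP = "kbo" (length 3)

3


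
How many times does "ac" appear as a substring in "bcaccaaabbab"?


Searching for "ac" in "bcaccaaabbab"
Scanning each position:
  Position 0: "bc" => no
  Position 1: "ca" => no
  Position 2: "ac" => MATCH
  Position 3: "cc" => no
  Position 4: "ca" => no
  Position 5: "aa" => no
  Position 6: "aa" => no
  Position 7: "ab" => no
  Position 8: "bb" => no
  Position 9: "ba" => no
  Position 10: "ab" => no
Total occurrences: 1

1


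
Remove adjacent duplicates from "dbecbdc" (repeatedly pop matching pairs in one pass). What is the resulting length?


Input: dbecbdc
Stack-based adjacent duplicate removal:
  Read 'd': push. Stack: d
  Read 'b': push. Stack: db
  Read 'e': push. Stack: dbe
  Read 'c': push. Stack: dbec
  Read 'b': push. Stack: dbecb
  Read 'd': push. Stack: dbecbd
  Read 'c': push. Stack: dbecbdc
Final stack: "dbecbdc" (length 7)

7


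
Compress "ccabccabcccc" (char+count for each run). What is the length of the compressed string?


Input: ccabccabcccc
Runs:
  'c' x 2 => "c2"
  'a' x 1 => "a1"
  'b' x 1 => "b1"
  'c' x 2 => "c2"
  'a' x 1 => "a1"
  'b' x 1 => "b1"
  'c' x 4 => "c4"
Compressed: "c2a1b1c2a1b1c4"
Compressed length: 14

14


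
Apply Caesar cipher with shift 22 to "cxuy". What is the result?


Caesar cipher: shift "cxuy" by 22
  'c' (pos 2) + 22 = pos 24 = 'y'
  'x' (pos 23) + 22 = pos 19 = 't'
  'u' (pos 20) + 22 = pos 16 = 'q'
  'y' (pos 24) + 22 = pos 20 = 'u'
Result: ytqu

ytqu


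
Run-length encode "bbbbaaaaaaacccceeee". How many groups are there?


Input: bbbbaaaaaaacccceeee
Scanning for consecutive runs:
  Group 1: 'b' x 4 (positions 0-3)
  Group 2: 'a' x 7 (positions 4-10)
  Group 3: 'c' x 4 (positions 11-14)
  Group 4: 'e' x 4 (positions 15-18)
Total groups: 4

4


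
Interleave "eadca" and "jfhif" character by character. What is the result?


Interleaving "eadca" and "jfhif":
  Position 0: 'e' from first, 'j' from second => "ej"
  Position 1: 'a' from first, 'f' from second => "af"
  Position 2: 'd' from first, 'h' from second => "dh"
  Position 3: 'c' from first, 'i' from second => "ci"
  Position 4: 'a' from first, 'f' from second => "af"
Result: ejafdhciaf

ejafdhciaf


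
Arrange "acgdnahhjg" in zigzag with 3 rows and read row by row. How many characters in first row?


Zigzag "acgdnahhjg" into 3 rows:
Placing characters:
  'a' => row 0
  'c' => row 1
  'g' => row 2
  'd' => row 1
  'n' => row 0
  'a' => row 1
  'h' => row 2
  'h' => row 1
  'j' => row 0
  'g' => row 1
Rows:
  Row 0: "anj"
  Row 1: "cdahg"
  Row 2: "gh"
First row length: 3

3


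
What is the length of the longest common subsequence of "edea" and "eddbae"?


LCS of "edea" and "eddbae"
DP table:
           e    d    d    b    a    e
      0    0    0    0    0    0    0
  e   0    1    1    1    1    1    1
  d   0    1    2    2    2    2    2
  e   0    1    2    2    2    2    3
  a   0    1    2    2    2    3    3
LCS length = dp[4][6] = 3

3


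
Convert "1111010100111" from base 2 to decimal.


Input: "1111010100111" in base 2
Positional expansion:
  Digit '1' (value 1) x 2^12 = 4096
  Digit '1' (value 1) x 2^11 = 2048
  Digit '1' (value 1) x 2^10 = 1024
  Digit '1' (value 1) x 2^9 = 512
  Digit '0' (value 0) x 2^8 = 0
  Digit '1' (value 1) x 2^7 = 128
  Digit '0' (value 0) x 2^6 = 0
  Digit '1' (value 1) x 2^5 = 32
  Digit '0' (value 0) x 2^4 = 0
  Digit '0' (value 0) x 2^3 = 0
  Digit '1' (value 1) x 2^2 = 4
  Digit '1' (value 1) x 2^1 = 2
  Digit '1' (value 1) x 2^0 = 1
Sum = 7847

7847


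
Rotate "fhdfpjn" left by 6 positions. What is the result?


Input: "fhdfpjn", rotate left by 6
First 6 characters: "fhdfpj"
Remaining characters: "n"
Concatenate remaining + first: "n" + "fhdfpj" = "nfhdfpj"

nfhdfpj


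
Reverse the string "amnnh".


Input: amnnh
Reading characters right to left:
  Position 4: 'h'
  Position 3: 'n'
  Position 2: 'n'
  Position 1: 'm'
  Position 0: 'a'
Reversed: hnnma

hnnma


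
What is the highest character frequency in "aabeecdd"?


Input: aabeecdd
Character counts:
  'a': 2
  'b': 1
  'c': 1
  'd': 2
  'e': 2
Maximum frequency: 2

2


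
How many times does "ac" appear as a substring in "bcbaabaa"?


Searching for "ac" in "bcbaabaa"
Scanning each position:
  Position 0: "bc" => no
  Position 1: "cb" => no
  Position 2: "ba" => no
  Position 3: "aa" => no
  Position 4: "ab" => no
  Position 5: "ba" => no
  Position 6: "aa" => no
Total occurrences: 0

0


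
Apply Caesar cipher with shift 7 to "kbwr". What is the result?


Caesar cipher: shift "kbwr" by 7
  'k' (pos 10) + 7 = pos 17 = 'r'
  'b' (pos 1) + 7 = pos 8 = 'i'
  'w' (pos 22) + 7 = pos 3 = 'd'
  'r' (pos 17) + 7 = pos 24 = 'y'
Result: ridy

ridy


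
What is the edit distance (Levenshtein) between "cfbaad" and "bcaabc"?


Computing edit distance: "cfbaad" -> "bcaabc"
DP table:
           b    c    a    a    b    c
      0    1    2    3    4    5    6
  c   1    1    1    2    3    4    5
  f   2    2    2    2    3    4    5
  b   3    2    3    3    3    3    4
  a   4    3    3    3    3    4    4
  a   5    4    4    3    3    4    5
  d   6    5    5    4    4    4    5
Edit distance = dp[6][6] = 5

5


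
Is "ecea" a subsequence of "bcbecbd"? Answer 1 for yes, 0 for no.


Check if "ecea" is a subsequence of "bcbecbd"
Greedy scan:
  Position 0 ('b'): no match needed
  Position 1 ('c'): no match needed
  Position 2 ('b'): no match needed
  Position 3 ('e'): matches sub[0] = 'e'
  Position 4 ('c'): matches sub[1] = 'c'
  Position 5 ('b'): no match needed
  Position 6 ('d'): no match needed
Only matched 2/4 characters => not a subsequence

0


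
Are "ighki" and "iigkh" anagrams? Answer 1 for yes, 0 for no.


Strings: "ighki", "iigkh"
Sorted first:  ghiik
Sorted second: ghiik
Sorted forms match => anagrams

1


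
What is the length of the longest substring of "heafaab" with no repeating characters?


Input: "heafaab"
Sliding window (track last position of each char):
  Position 0 ('h'): window [0,0] length 1 -- new best
  Position 1 ('e'): window [0,1] length 2 -- new best
  Position 2 ('a'): window [0,2] length 3 -- new best
  Position 3 ('f'): window [0,3] length 4 -- new best
  Position 4 ('a'): repeat (last at 2), move window start to 3
  Position 4 ('a'): window [3,4] length 2
  Position 5 ('a'): repeat (last at 4), move window start to 5
  Position 5 ('a'): window [5,5] length 1
  Position 6 ('b'): window [5,6] length 2
Longest substring with no repeats: "heaf" with length 4

4


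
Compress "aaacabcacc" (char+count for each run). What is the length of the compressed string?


Input: aaacabcacc
Runs:
  'a' x 3 => "a3"
  'c' x 1 => "c1"
  'a' x 1 => "a1"
  'b' x 1 => "b1"
  'c' x 1 => "c1"
  'a' x 1 => "a1"
  'c' x 2 => "c2"
Compressed: "a3c1a1b1c1a1c2"
Compressed length: 14

14


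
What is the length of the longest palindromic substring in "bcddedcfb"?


Input: "bcddedcfb"
Checking substrings for palindromes:
  [3:6] "ded" (len 3) => palindrome
  [2:4] "dd" (len 2) => palindrome
Longest palindromic substring: "ded" with length 3

3


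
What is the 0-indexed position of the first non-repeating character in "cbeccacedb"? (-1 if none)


Input: cbeccacedb
Character frequencies:
  'a': 1
  'b': 2
  'c': 4
  'd': 1
  'e': 2
Scanning left to right for freq == 1:
  Position 0 ('c'): freq=4, skip
  Position 1 ('b'): freq=2, skip
  Position 2 ('e'): freq=2, skip
  Position 3 ('c'): freq=4, skip
  Position 4 ('c'): freq=4, skip
  Position 5 ('a'): unique! => answer = 5

5


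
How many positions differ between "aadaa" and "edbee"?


Comparing "aadaa" and "edbee" position by position:
  Position 0: 'a' vs 'e' => DIFFER
  Position 1: 'a' vs 'd' => DIFFER
  Position 2: 'd' vs 'b' => DIFFER
  Position 3: 'a' vs 'e' => DIFFER
  Position 4: 'a' vs 'e' => DIFFER
Positions that differ: 5

5


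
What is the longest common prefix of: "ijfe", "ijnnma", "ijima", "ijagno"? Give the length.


Words: ijfe, ijnnma, ijima, ijagno
  Position 0: all 'i' => match
  Position 1: all 'j' => match
  Position 2: ('f', 'n', 'i', 'a') => mismatch, stop
LCP = "ij" (length 2)

2


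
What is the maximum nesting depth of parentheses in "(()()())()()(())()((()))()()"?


Input: "(()()())()()(())()((()))()()"
Tracking depth:
  Position 0 '(': depth becomes 1
  Position 1 '(': depth becomes 2
  Position 2 ')': depth becomes 1
  Position 3 '(': depth becomes 2
  Position 4 ')': depth becomes 1
  Position 5 '(': depth becomes 2
  Position 6 ')': depth becomes 1
  Position 7 ')': depth becomes 0
  Position 8 '(': depth becomes 1
  Position 9 ')': depth becomes 0
  Position 10 '(': depth becomes 1
  Position 11 ')': depth becomes 0
  Position 12 '(': depth becomes 1
  Position 13 '(': depth becomes 2
  Position 14 ')': depth becomes 1
  Position 15 ')': depth becomes 0
  Position 16 '(': depth becomes 1
  Position 17 ')': depth becomes 0
  Position 18 '(': depth becomes 1
  Position 19 '(': depth becomes 2
  Position 20 '(': depth becomes 3
  Position 21 ')': depth becomes 2
  Position 22 ')': depth becomes 1
  Position 23 ')': depth becomes 0
  Position 24 '(': depth becomes 1
  Position 25 ')': depth becomes 0
  Position 26 '(': depth becomes 1
  Position 27 ')': depth becomes 0
Maximum depth reached: 3

3


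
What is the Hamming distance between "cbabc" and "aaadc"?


Comparing "cbabc" and "aaadc" position by position:
  Position 0: 'c' vs 'a' => differ
  Position 1: 'b' vs 'a' => differ
  Position 2: 'a' vs 'a' => same
  Position 3: 'b' vs 'd' => differ
  Position 4: 'c' vs 'c' => same
Total differences (Hamming distance): 3

3


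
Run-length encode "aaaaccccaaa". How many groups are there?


Input: aaaaccccaaa
Scanning for consecutive runs:
  Group 1: 'a' x 4 (positions 0-3)
  Group 2: 'c' x 4 (positions 4-7)
  Group 3: 'a' x 3 (positions 8-10)
Total groups: 3

3


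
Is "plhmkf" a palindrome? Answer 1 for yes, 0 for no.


Input: plhmkf
Reversed: fkmhlp
  Compare pos 0 ('p') with pos 5 ('f'): MISMATCH
  Compare pos 1 ('l') with pos 4 ('k'): MISMATCH
  Compare pos 2 ('h') with pos 3 ('m'): MISMATCH
Result: not a palindrome

0


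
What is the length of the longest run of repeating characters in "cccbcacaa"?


Input: "cccbcacaa"
Scanning for longest run:
  Position 1 ('c'): continues run of 'c', length=2
  Position 2 ('c'): continues run of 'c', length=3
  Position 3 ('b'): new char, reset run to 1
  Position 4 ('c'): new char, reset run to 1
  Position 5 ('a'): new char, reset run to 1
  Position 6 ('c'): new char, reset run to 1
  Position 7 ('a'): new char, reset run to 1
  Position 8 ('a'): continues run of 'a', length=2
Longest run: 'c' with length 3

3


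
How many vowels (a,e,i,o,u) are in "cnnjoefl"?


Input: cnnjoefl
Checking each character:
  'c' at position 0: consonant
  'n' at position 1: consonant
  'n' at position 2: consonant
  'j' at position 3: consonant
  'o' at position 4: vowel (running total: 1)
  'e' at position 5: vowel (running total: 2)
  'f' at position 6: consonant
  'l' at position 7: consonant
Total vowels: 2

2


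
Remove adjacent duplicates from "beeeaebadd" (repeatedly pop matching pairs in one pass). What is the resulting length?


Input: beeeaebadd
Stack-based adjacent duplicate removal:
  Read 'b': push. Stack: b
  Read 'e': push. Stack: be
  Read 'e': matches stack top 'e' => pop. Stack: b
  Read 'e': push. Stack: be
  Read 'a': push. Stack: bea
  Read 'e': push. Stack: beae
  Read 'b': push. Stack: beaeb
  Read 'a': push. Stack: beaeba
  Read 'd': push. Stack: beaebad
  Read 'd': matches stack top 'd' => pop. Stack: beaeba
Final stack: "beaeba" (length 6)

6


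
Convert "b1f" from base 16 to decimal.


Input: "b1f" in base 16
Positional expansion:
  Digit 'b' (value 11) x 16^2 = 2816
  Digit '1' (value 1) x 16^1 = 16
  Digit 'f' (value 15) x 16^0 = 15
Sum = 2847

2847


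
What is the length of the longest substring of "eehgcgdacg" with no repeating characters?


Input: "eehgcgdacg"
Sliding window (track last position of each char):
  Position 0 ('e'): window [0,0] length 1 -- new best
  Position 1 ('e'): repeat (last at 0), move window start to 1
  Position 1 ('e'): window [1,1] length 1
  Position 2 ('h'): window [1,2] length 2 -- new best
  Position 3 ('g'): window [1,3] length 3 -- new best
  Position 4 ('c'): window [1,4] length 4 -- new best
  Position 5 ('g'): repeat (last at 3), move window start to 4
  Position 5 ('g'): window [4,5] length 2
  Position 6 ('d'): window [4,6] length 3
  Position 7 ('a'): window [4,7] length 4
  Position 8 ('c'): repeat (last at 4), move window start to 5
  Position 8 ('c'): window [5,8] length 4
  Position 9 ('g'): repeat (last at 5), move window start to 6
  Position 9 ('g'): window [6,9] length 4
Longest substring with no repeats: "ehgc" with length 4

4


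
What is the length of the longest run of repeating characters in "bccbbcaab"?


Input: "bccbbcaab"
Scanning for longest run:
  Position 1 ('c'): new char, reset run to 1
  Position 2 ('c'): continues run of 'c', length=2
  Position 3 ('b'): new char, reset run to 1
  Position 4 ('b'): continues run of 'b', length=2
  Position 5 ('c'): new char, reset run to 1
  Position 6 ('a'): new char, reset run to 1
  Position 7 ('a'): continues run of 'a', length=2
  Position 8 ('b'): new char, reset run to 1
Longest run: 'c' with length 2

2


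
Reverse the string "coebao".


Input: coebao
Reading characters right to left:
  Position 5: 'o'
  Position 4: 'a'
  Position 3: 'b'
  Position 2: 'e'
  Position 1: 'o'
  Position 0: 'c'
Reversed: oabeoc

oabeoc


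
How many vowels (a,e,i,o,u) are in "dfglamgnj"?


Input: dfglamgnj
Checking each character:
  'd' at position 0: consonant
  'f' at position 1: consonant
  'g' at position 2: consonant
  'l' at position 3: consonant
  'a' at position 4: vowel (running total: 1)
  'm' at position 5: consonant
  'g' at position 6: consonant
  'n' at position 7: consonant
  'j' at position 8: consonant
Total vowels: 1

1


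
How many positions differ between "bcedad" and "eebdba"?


Comparing "bcedad" and "eebdba" position by position:
  Position 0: 'b' vs 'e' => DIFFER
  Position 1: 'c' vs 'e' => DIFFER
  Position 2: 'e' vs 'b' => DIFFER
  Position 3: 'd' vs 'd' => same
  Position 4: 'a' vs 'b' => DIFFER
  Position 5: 'd' vs 'a' => DIFFER
Positions that differ: 5

5


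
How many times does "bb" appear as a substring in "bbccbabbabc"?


Searching for "bb" in "bbccbabbabc"
Scanning each position:
  Position 0: "bb" => MATCH
  Position 1: "bc" => no
  Position 2: "cc" => no
  Position 3: "cb" => no
  Position 4: "ba" => no
  Position 5: "ab" => no
  Position 6: "bb" => MATCH
  Position 7: "ba" => no
  Position 8: "ab" => no
  Position 9: "bc" => no
Total occurrences: 2

2


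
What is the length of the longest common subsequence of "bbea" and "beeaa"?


LCS of "bbea" and "beeaa"
DP table:
           b    e    e    a    a
      0    0    0    0    0    0
  b   0    1    1    1    1    1
  b   0    1    1    1    1    1
  e   0    1    2    2    2    2
  a   0    1    2    2    3    3
LCS length = dp[4][5] = 3

3


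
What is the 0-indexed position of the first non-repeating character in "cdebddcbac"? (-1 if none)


Input: cdebddcbac
Character frequencies:
  'a': 1
  'b': 2
  'c': 3
  'd': 3
  'e': 1
Scanning left to right for freq == 1:
  Position 0 ('c'): freq=3, skip
  Position 1 ('d'): freq=3, skip
  Position 2 ('e'): unique! => answer = 2

2


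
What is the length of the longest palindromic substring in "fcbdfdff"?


Input: "fcbdfdff"
Checking substrings for palindromes:
  [3:6] "dfd" (len 3) => palindrome
  [4:7] "fdf" (len 3) => palindrome
  [6:8] "ff" (len 2) => palindrome
Longest palindromic substring: "dfd" with length 3

3


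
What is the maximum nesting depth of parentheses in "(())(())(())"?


Input: "(())(())(())"
Tracking depth:
  Position 0 '(': depth becomes 1
  Position 1 '(': depth becomes 2
  Position 2 ')': depth becomes 1
  Position 3 ')': depth becomes 0
  Position 4 '(': depth becomes 1
  Position 5 '(': depth becomes 2
  Position 6 ')': depth becomes 1
  Position 7 ')': depth becomes 0
  Position 8 '(': depth becomes 1
  Position 9 '(': depth becomes 2
  Position 10 ')': depth becomes 1
  Position 11 ')': depth becomes 0
Maximum depth reached: 2

2


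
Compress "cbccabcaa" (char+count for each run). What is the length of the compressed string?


Input: cbccabcaa
Runs:
  'c' x 1 => "c1"
  'b' x 1 => "b1"
  'c' x 2 => "c2"
  'a' x 1 => "a1"
  'b' x 1 => "b1"
  'c' x 1 => "c1"
  'a' x 2 => "a2"
Compressed: "c1b1c2a1b1c1a2"
Compressed length: 14

14


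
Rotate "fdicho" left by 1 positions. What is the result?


Input: "fdicho", rotate left by 1
First 1 characters: "f"
Remaining characters: "dicho"
Concatenate remaining + first: "dicho" + "f" = "dichof"

dichof


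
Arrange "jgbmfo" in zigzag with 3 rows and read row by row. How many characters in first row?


Zigzag "jgbmfo" into 3 rows:
Placing characters:
  'j' => row 0
  'g' => row 1
  'b' => row 2
  'm' => row 1
  'f' => row 0
  'o' => row 1
Rows:
  Row 0: "jf"
  Row 1: "gmo"
  Row 2: "b"
First row length: 2

2


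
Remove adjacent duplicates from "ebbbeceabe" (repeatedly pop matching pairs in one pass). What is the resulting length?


Input: ebbbeceabe
Stack-based adjacent duplicate removal:
  Read 'e': push. Stack: e
  Read 'b': push. Stack: eb
  Read 'b': matches stack top 'b' => pop. Stack: e
  Read 'b': push. Stack: eb
  Read 'e': push. Stack: ebe
  Read 'c': push. Stack: ebec
  Read 'e': push. Stack: ebece
  Read 'a': push. Stack: ebecea
  Read 'b': push. Stack: ebeceab
  Read 'e': push. Stack: ebeceabe
Final stack: "ebeceabe" (length 8)

8


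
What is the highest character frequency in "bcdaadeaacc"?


Input: bcdaadeaacc
Character counts:
  'a': 4
  'b': 1
  'c': 3
  'd': 2
  'e': 1
Maximum frequency: 4

4


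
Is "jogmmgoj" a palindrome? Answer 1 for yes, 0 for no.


Input: jogmmgoj
Reversed: jogmmgoj
  Compare pos 0 ('j') with pos 7 ('j'): match
  Compare pos 1 ('o') with pos 6 ('o'): match
  Compare pos 2 ('g') with pos 5 ('g'): match
  Compare pos 3 ('m') with pos 4 ('m'): match
Result: palindrome

1


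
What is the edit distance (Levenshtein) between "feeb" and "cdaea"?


Computing edit distance: "feeb" -> "cdaea"
DP table:
           c    d    a    e    a
      0    1    2    3    4    5
  f   1    1    2    3    4    5
  e   2    2    2    3    3    4
  e   3    3    3    3    3    4
  b   4    4    4    4    4    4
Edit distance = dp[4][5] = 4

4


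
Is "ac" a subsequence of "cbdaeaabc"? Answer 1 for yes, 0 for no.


Check if "ac" is a subsequence of "cbdaeaabc"
Greedy scan:
  Position 0 ('c'): no match needed
  Position 1 ('b'): no match needed
  Position 2 ('d'): no match needed
  Position 3 ('a'): matches sub[0] = 'a'
  Position 4 ('e'): no match needed
  Position 5 ('a'): no match needed
  Position 6 ('a'): no match needed
  Position 7 ('b'): no match needed
  Position 8 ('c'): matches sub[1] = 'c'
All 2 characters matched => is a subsequence

1


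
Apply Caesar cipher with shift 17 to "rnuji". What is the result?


Caesar cipher: shift "rnuji" by 17
  'r' (pos 17) + 17 = pos 8 = 'i'
  'n' (pos 13) + 17 = pos 4 = 'e'
  'u' (pos 20) + 17 = pos 11 = 'l'
  'j' (pos 9) + 17 = pos 0 = 'a'
  'i' (pos 8) + 17 = pos 25 = 'z'
Result: ielaz

ielaz
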